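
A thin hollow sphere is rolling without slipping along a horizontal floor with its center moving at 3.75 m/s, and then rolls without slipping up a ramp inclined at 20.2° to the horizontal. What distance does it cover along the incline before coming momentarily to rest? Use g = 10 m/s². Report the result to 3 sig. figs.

Here I = (2/3)MR², so the shape factor k = I/(MR²) = 2/3.
Pure rolling means v = ωR; then KE = ½Mv² + ½I(v/R)² = ½(1+k)Mv² = (5/6)Mv².
Setting this equal to Mgh gives the vertical rise h = (1+k)v₀²/(2g) = 1.667×3.75²/(2×10) = 1.172 m.
Along the incline, d = h/sinθ = 1.172/sin20.2° ≈ 3.39 m.

d ≈ 3.39 m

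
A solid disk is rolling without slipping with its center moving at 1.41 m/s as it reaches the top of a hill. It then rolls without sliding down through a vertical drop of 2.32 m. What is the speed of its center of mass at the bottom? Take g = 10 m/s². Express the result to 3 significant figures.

v ≈ 5.74 m/s

With I = (1/2)MR², the ratio k = I/(MR²) is 0.5.
Since it rolls without slipping, ω = v/R and KE = ½Mv² + ½Iω² = ½(1+k)Mv² = (3/4)Mv².
Conserving energy between top and bottom: (3/4)Mv² = (3/4)Mv₀² + Mgh, hence v² = v₀² + 2gh/(1+k).
v = √(1.41² + 2×10×2.32/1.5) = √32.92 ≈ 5.74 m/s.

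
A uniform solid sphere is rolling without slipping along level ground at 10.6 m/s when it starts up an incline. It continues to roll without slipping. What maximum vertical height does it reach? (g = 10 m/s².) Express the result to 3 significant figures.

h ≈ 7.87 m

For this body I = (2/5)MR², i.e. k = I/(MR²) = 0.4.
Pure rolling means v = ωR; then KE = ½Mv² + ½I(v/R)² = ½(1+k)Mv² = (7/10)Mv².
At the top the kinetic energy is zero, so (7/10)Mv₀² = Mgh.
Thus h = (1+k)v₀²/(2g) = 1.4 × 10.6² / (2 × 10) ≈ 7.87 m.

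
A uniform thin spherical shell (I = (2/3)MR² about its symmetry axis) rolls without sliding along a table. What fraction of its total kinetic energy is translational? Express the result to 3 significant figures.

fraction ≈ 0.600

With I = (2/3)MR², the ratio k = I/(MR²) is 2/3.
With ω = v/R, KE_trans = ½Mv² and KE_rot = ½Iω² = ½kMv², so KE_total = ½(1+k)Mv².
The translational fraction is therefore 1/(1+k) = 1/1.667 ≈ 0.600.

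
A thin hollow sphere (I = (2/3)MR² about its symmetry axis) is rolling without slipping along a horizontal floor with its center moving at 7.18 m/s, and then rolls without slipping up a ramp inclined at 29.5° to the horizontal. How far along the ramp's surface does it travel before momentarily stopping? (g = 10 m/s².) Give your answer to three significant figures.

d ≈ 8.72 m

Here I = (2/3)MR², so the shape factor k = I/(MR²) = 2/3.
The rolling condition ω = v/R makes the rotational term ½I(v/R)² = ½kMv², so KE_total = ½(1+k)Mv² = (5/6)Mv².
Setting this equal to Mgh gives the vertical rise h = (1+k)v₀²/(2g) = 1.667×7.18²/(2×10) = 4.296 m.
Along the incline, d = h/sinθ = 4.296/sin29.5° ≈ 8.72 m.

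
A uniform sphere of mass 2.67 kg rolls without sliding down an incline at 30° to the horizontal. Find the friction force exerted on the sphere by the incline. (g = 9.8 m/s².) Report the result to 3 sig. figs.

The moment of inertia is (2/5)MR², giving k ≡ I/(MR²) = 0.4.
Newton's second law down the slope: Mg sinθ − f = Ma. The torque equation fR = Iα (with α = a/R) gives f = kMa.
Combining, a = g sinθ/(1+k) and f = kMa = kMg sinθ/(1+k).
f = 0.4 × 2.67 × 9.8 × sin30° / 1.4 ≈ 3.74 N.

f ≈ 3.74 N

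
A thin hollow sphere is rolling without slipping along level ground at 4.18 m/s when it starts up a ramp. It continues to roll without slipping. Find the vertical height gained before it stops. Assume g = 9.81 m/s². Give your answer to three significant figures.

With I = (2/3)MR², the ratio k = I/(MR²) is 2/3.
The rolling condition ω = v/R makes the rotational term ½I(v/R)² = ½kMv², so KE_total = ½(1+k)Mv² = (5/6)Mv².
At the top the kinetic energy is zero, so (5/6)Mv₀² = Mgh.
Thus h = (1+k)v₀²/(2g) = 1.667 × 4.18² / (2 × 9.81) ≈ 1.48 m.

h ≈ 1.48 m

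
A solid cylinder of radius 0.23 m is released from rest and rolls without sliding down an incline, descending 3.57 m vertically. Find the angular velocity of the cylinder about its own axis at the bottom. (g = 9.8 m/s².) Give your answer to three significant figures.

The moment of inertia is (1/2)MR², giving k ≡ I/(MR²) = 0.5.
The rolling condition ω = v/R makes the rotational term ½I(v/R)² = ½kMv², so KE_total = ½(1+k)Mv² = (3/4)Mv².
Energy conservation Mgh = ½(1+k)Mv² gives v = √(2gh/(1+k)) = √(2 × 9.8 × 3.57 / 1.5) = 6.83 m/s.
The angular speed follows from ω = v/R = 6.83/0.23 ≈ 29.7 rad/s.

ω ≈ 29.7 rad/s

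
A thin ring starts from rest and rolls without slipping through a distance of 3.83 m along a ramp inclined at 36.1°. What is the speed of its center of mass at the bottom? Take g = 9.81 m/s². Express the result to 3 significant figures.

v ≈ 4.71 m/s

For this body I = MR², i.e. k = I/(MR²) = 1.
Pure rolling means v = ωR; then KE = ½Mv² + ½I(v/R)² = ½(1+k)Mv² = Mv².
The vertical drop is h = L sinθ = 3.83 × sin36.1° = 2.257 m.
Energy conservation: Mgh = Mv², so v = √(2gh/(1+k)) = √(2 × 9.81 × 2.257 / 2) ≈ 4.71 m/s.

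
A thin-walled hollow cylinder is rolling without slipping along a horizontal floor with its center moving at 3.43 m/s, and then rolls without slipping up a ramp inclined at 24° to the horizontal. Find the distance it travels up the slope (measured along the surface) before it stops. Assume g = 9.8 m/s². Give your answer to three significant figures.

d ≈ 2.95 m

For this body I = MR², i.e. k = I/(MR²) = 1.
Rolling without slipping gives ω = v/R, so the total kinetic energy is ½Mv² + ½Iω² = ½(1+k)Mv² = Mv².
Setting this equal to Mgh gives the vertical rise h = (1+k)v₀²/(2g) = 2×3.43²/(2×9.8) = 1.2 m.
Along the incline, d = h/sinθ = 1.2/sin24° ≈ 2.95 m.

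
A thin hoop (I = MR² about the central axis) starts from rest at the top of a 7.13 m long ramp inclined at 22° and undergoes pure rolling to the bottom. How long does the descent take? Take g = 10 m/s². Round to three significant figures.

Here I = MR², so the shape factor k = I/(MR²) = 1.
Newton's second law down the slope: Mg sinθ − f = Ma. The torque equation fR = Iα (with α = a/R) gives f = kMa.
Hence a = g sinθ/(1+k) = 10×sin22°/2 = 1.873 m/s².
With constant a from rest, t = √(2L/a) = √(2·7.13/1.873) ≈ 2.76 s.

t ≈ 2.76 s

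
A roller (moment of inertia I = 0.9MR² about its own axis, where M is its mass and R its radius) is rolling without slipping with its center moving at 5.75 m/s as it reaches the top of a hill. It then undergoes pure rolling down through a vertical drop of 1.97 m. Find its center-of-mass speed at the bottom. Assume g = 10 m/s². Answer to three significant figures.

The moment of inertia is 0.9MR², giving k ≡ I/(MR²) = 0.9.
Rolling without slipping gives ω = v/R, so the total kinetic energy is ½Mv² + ½Iω² = ½(1+k)Mv² = (19/20)Mv².
Energy conservation: (19/20)Mv₀² + Mgh = (19/20)Mv², so v² = v₀² + 2gh/(1+k).
v = √(5.75² + 2×10×1.97/1.9) = √53.8 ≈ 7.33 m/s.

v ≈ 7.33 m/s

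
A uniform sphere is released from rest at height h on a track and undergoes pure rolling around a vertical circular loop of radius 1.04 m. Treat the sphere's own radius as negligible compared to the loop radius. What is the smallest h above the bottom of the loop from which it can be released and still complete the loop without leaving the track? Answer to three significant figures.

For this body I = (2/5)MR², i.e. k = I/(MR²) = 0.4.
At the top of the loop, the minimum-contact condition is Mg = Mv_top²/r, so v_top² = gr.
With ω = v/R, the kinetic energy at speed v is ½(1+k)Mv² = (7/10)Mv².
Energy conservation from release (height h) to the top (height 2r): Mgh = Mg(2r) + (7/10)M·gr.
Thus h_min = 2r + (1+k)r/2 = r(2 + 1.4/2) = 1.04 × 2.7 ≈ 2.81 m.

h_min ≈ 2.81 m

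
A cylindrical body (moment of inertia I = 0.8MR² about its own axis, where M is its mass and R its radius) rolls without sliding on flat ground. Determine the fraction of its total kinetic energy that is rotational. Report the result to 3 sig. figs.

fraction ≈ 0.444

With I = 0.8MR², the ratio k = I/(MR²) is 0.8.
With ω = v/R, KE_trans = ½Mv² and KE_rot = ½Iω² = ½kMv², so KE_total = ½(1+k)Mv².
The rotational fraction is therefore k/(1+k) = 0.8/1.8 ≈ 0.444.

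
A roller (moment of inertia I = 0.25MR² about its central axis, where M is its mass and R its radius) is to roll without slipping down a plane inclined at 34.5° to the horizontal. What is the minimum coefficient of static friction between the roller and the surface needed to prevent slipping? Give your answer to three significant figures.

μ_min ≈ 0.137

The moment of inertia is 0.25MR², giving k ≡ I/(MR²) = 0.25.
Translational: Mg sinθ − f = Ma. Rotational about the CM: fR = Iα = kMRa, so f = kMa.
These give a = g sinθ/(1+k) and the required friction f = kMg sinθ/(1+k).
With N = Mg cosθ, the no-slip condition f ≤ μN gives μ_min = f/N = k tanθ/(1+k).
μ_min = 0.25 × tan34.5° / 1.25 ≈ 0.137.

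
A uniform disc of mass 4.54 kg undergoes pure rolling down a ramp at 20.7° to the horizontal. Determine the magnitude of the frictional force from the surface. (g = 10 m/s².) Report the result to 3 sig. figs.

For this body I = (1/2)MR², i.e. k = I/(MR²) = 0.5.
Along the incline Mg sinθ − f = Ma, and torque about the center fR = Iα = kMR²(a/R) gives f = kMa.
Combining, a = g sinθ/(1+k) and f = kMa = kMg sinθ/(1+k).
f = 0.5 × 4.54 × 10 × sin20.7° / 1.5 ≈ 5.35 N.

f ≈ 5.35 N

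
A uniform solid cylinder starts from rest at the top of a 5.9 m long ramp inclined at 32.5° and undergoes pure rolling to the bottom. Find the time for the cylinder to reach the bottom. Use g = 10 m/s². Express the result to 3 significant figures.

Here I = (1/2)MR², so the shape factor k = I/(MR²) = 0.5.
Newton's second law down the slope: Mg sinθ − f = Ma. The torque equation fR = Iα (with α = a/R) gives f = kMa.
Hence a = g sinθ/(1+k) = 10×sin32.5°/1.5 = 3.582 m/s².
With constant a from rest, t = √(2L/a) = √(2·5.9/3.582) ≈ 1.82 s.

t ≈ 1.82 s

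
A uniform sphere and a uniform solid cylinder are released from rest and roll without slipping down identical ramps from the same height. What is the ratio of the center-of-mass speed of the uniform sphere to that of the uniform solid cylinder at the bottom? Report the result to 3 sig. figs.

v_ratio ≈ 1.04

Each satisfies Mgh = ½(1+k)Mv² with k = I/(MR²), so v ∝ 1/√(1+k).
For the uniform sphere k = 0.4; for the uniform solid cylinder k = 0.5.
v₁/v₂ = √((1+k₂)/(1+k₁)) = √(1.5/1.4) ≈ 1.04.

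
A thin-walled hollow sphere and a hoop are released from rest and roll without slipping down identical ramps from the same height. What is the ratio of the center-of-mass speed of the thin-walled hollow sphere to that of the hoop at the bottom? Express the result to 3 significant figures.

v_ratio ≈ 1.10

Each satisfies Mgh = ½(1+k)Mv² with k = I/(MR²), so v ∝ 1/√(1+k).
For the thin-walled hollow sphere k = 2/3; for the hoop k = 1.
v₁/v₂ = √((1+k₂)/(1+k₁)) = √(2/1.667) ≈ 1.10.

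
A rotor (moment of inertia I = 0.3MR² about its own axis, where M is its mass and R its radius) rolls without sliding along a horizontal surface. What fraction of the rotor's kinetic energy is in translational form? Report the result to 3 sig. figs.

fraction ≈ 0.769

Here I = 0.3MR², so the shape factor k = I/(MR²) = 0.3.
With ω = v/R, KE_trans = ½Mv² and KE_rot = ½Iω² = ½kMv², so KE_total = ½(1+k)Mv².
The translational fraction is therefore 1/(1+k) = 1/1.3 ≈ 0.769.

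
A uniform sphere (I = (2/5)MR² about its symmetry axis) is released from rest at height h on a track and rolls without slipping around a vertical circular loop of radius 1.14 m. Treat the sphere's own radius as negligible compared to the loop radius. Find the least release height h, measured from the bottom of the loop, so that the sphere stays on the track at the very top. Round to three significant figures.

h_min ≈ 3.08 m

With I = (2/5)MR², the ratio k = I/(MR²) is 0.4.
At the top, contact is just lost when gravity alone supplies the centripetal force: Mg = Mv_top²/r, i.e. v_top² = gr.
With ω = v/R, the kinetic energy at speed v is ½(1+k)Mv² = (7/10)Mv².
Energy conservation from release (height h) to the top (height 2r): Mgh = Mg(2r) + (7/10)M·gr.
Thus h_min = 2r + (1+k)r/2 = r(2 + 1.4/2) = 1.14 × 2.7 ≈ 3.08 m.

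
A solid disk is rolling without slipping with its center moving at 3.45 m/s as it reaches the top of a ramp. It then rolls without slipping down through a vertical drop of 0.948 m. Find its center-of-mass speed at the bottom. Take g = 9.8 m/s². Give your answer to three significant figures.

With I = (1/2)MR², the ratio k = I/(MR²) is 0.5.
The rolling condition ω = v/R makes the rotational term ½I(v/R)² = ½kMv², so KE_total = ½(1+k)Mv² = (3/4)Mv².
Conserving energy between top and bottom: (3/4)Mv² = (3/4)Mv₀² + Mgh, hence v² = v₀² + 2gh/(1+k).
v = √(3.45² + 2×9.8×0.948/1.5) = √24.29 ≈ 4.93 m/s.

v ≈ 4.93 m/s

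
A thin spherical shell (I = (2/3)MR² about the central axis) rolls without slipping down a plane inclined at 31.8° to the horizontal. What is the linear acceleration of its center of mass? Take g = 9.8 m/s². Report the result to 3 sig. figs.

With I = (2/3)MR², the ratio k = I/(MR²) is 2/3.
Translational: Mg sinθ − f = Ma. Rotational about the CM: fR = Iα = kMRa, so f = kMa.
Eliminating f: Mg sinθ = (1+k)Ma, so a = g sinθ/(1+k) = 9.8 × sin31.8° / 1.667 ≈ 3.10 m/s².

a ≈ 3.10 m/s²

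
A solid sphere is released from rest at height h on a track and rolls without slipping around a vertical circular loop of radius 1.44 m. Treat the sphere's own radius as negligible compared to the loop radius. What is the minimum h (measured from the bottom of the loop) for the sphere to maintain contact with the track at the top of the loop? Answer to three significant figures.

h_min ≈ 3.89 m

Here I = (2/5)MR², so the shape factor k = I/(MR²) = 0.4.
At the top of the loop, the minimum-contact condition is Mg = Mv_top²/r, so v_top² = gr.
With ω = v/R, the kinetic energy at speed v is ½(1+k)Mv² = (7/10)Mv².
Energy conservation from release (height h) to the top (height 2r): Mgh = Mg(2r) + (7/10)M·gr.
Thus h_min = 2r + (1+k)r/2 = r(2 + 1.4/2) = 1.44 × 2.7 ≈ 3.89 m.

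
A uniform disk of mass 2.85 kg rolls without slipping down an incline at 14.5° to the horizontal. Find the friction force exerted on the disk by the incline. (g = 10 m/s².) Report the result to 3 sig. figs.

Here I = (1/2)MR², so the shape factor k = I/(MR²) = 0.5.
Newton's second law down the slope: Mg sinθ − f = Ma. The torque equation fR = Iα (with α = a/R) gives f = kMa.
Combining, a = g sinθ/(1+k) and f = kMa = kMg sinθ/(1+k).
f = 0.5 × 2.85 × 10 × sin14.5° / 1.5 ≈ 2.38 N.

f ≈ 2.38 N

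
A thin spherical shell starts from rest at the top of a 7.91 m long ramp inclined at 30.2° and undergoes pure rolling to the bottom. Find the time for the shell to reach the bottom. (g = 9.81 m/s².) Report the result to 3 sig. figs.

For this body I = (2/3)MR², i.e. k = I/(MR²) = 2/3.
Newton's second law down the slope: Mg sinθ − f = Ma. The torque equation fR = Iα (with α = a/R) gives f = kMa.
Hence a = g sinθ/(1+k) = 9.81×sin30.2°/1.667 = 2.961 m/s².
With constant a from rest, t = √(2L/a) = √(2·7.91/2.961) ≈ 2.31 s.

t ≈ 2.31 s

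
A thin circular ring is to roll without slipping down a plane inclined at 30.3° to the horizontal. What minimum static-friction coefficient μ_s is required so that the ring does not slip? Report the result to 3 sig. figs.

For this body I = MR², i.e. k = I/(MR²) = 1.
Along the incline Mg sinθ − f = Ma, and torque about the center fR = Iα = kMR²(a/R) gives f = kMa.
These give a = g sinθ/(1+k) and the required friction f = kMg sinθ/(1+k).
With N = Mg cosθ, the no-slip condition f ≤ μN gives μ_min = f/N = k tanθ/(1+k).
μ_min = 1 × tan30.3° / 2 ≈ 0.292.

μ_min ≈ 0.292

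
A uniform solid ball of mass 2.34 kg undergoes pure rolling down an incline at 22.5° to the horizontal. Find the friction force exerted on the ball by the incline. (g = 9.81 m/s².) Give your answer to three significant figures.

For this body I = (2/5)MR², i.e. k = I/(MR²) = 0.4.
Newton's second law down the slope: Mg sinθ − f = Ma. The torque equation fR = Iα (with α = a/R) gives f = kMa.
Combining, a = g sinθ/(1+k) and f = kMa = kMg sinθ/(1+k).
f = 0.4 × 2.34 × 9.81 × sin22.5° / 1.4 ≈ 2.51 N.

f ≈ 2.51 N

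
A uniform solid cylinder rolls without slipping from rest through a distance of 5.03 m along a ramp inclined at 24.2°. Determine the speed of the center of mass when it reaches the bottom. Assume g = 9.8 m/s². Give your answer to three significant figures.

For this body I = (1/2)MR², i.e. k = I/(MR²) = 0.5.
Rolling without slipping gives ω = v/R, so the total kinetic energy is ½Mv² + ½Iω² = ½(1+k)Mv² = (3/4)Mv².
The vertical drop is h = L sinθ = 5.03 × sin24.2° = 2.062 m.
Energy conservation: Mgh = (3/4)Mv², so v = √(2gh/(1+k)) = √(2 × 9.8 × 2.062 / 1.5) ≈ 5.19 m/s.

v ≈ 5.19 m/s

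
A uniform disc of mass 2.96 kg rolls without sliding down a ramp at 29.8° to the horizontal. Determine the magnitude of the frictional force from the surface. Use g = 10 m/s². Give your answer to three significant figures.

f ≈ 4.90 N

With I = (1/2)MR², the ratio k = I/(MR²) is 0.5.
Translational: Mg sinθ − f = Ma. Rotational about the CM: fR = Iα = kMRa, so f = kMa.
Combining, a = g sinθ/(1+k) and f = kMa = kMg sinθ/(1+k).
f = 0.5 × 2.96 × 10 × sin29.8° / 1.5 ≈ 4.90 N.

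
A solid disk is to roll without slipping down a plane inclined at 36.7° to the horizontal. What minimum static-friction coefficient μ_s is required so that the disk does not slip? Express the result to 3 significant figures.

For this body I = (1/2)MR², i.e. k = I/(MR²) = 0.5.
Newton's second law down the slope: Mg sinθ − f = Ma. The torque equation fR = Iα (with α = a/R) gives f = kMa.
These give a = g sinθ/(1+k) and the required friction f = kMg sinθ/(1+k).
With N = Mg cosθ, the no-slip condition f ≤ μN gives μ_min = f/N = k tanθ/(1+k).
μ_min = 0.5 × tan36.7° / 1.5 ≈ 0.248.

μ_min ≈ 0.248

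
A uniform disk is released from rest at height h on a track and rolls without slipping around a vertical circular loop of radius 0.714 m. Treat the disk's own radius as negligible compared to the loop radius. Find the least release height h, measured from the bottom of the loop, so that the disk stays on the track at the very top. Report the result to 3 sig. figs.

h_min ≈ 1.96 m

For this body I = (1/2)MR², i.e. k = I/(MR²) = 0.5.
At the top, contact is just lost when gravity alone supplies the centripetal force: Mg = Mv_top²/r, i.e. v_top² = gr.
With ω = v/R, the kinetic energy at speed v is ½(1+k)Mv² = (3/4)Mv².
Energy conservation from release (height h) to the top (height 2r): Mgh = Mg(2r) + (3/4)M·gr.
Thus h_min = 2r + (1+k)r/2 = r(2 + 1.5/2) = 0.714 × 2.75 ≈ 1.96 m.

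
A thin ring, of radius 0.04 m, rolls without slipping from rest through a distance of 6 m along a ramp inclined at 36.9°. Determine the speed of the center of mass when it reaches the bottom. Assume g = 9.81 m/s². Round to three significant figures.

v ≈ 5.94 m/s

For this body I = MR², i.e. k = I/(MR²) = 1.
Pure rolling means v = ωR; then KE = ½Mv² + ½I(v/R)² = ½(1+k)Mv² = Mv².
The vertical drop is h = L sinθ = 6 × sin36.9° = 3.603 m.
Energy conservation: Mgh = Mv², so v = √(2gh/(1+k)) = √(2 × 9.81 × 3.603 / 2) ≈ 5.94 m/s.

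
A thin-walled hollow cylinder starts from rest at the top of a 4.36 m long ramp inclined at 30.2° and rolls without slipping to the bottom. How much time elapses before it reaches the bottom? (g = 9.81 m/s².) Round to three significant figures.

The moment of inertia is MR², giving k ≡ I/(MR²) = 1.
Newton's second law down the slope: Mg sinθ − f = Ma. The torque equation fR = Iα (with α = a/R) gives f = kMa.
Hence a = g sinθ/(1+k) = 9.81×sin30.2°/2 = 2.467 m/s².
With constant a from rest, t = √(2L/a) = √(2·4.36/2.467) ≈ 1.88 s.

t ≈ 1.88 s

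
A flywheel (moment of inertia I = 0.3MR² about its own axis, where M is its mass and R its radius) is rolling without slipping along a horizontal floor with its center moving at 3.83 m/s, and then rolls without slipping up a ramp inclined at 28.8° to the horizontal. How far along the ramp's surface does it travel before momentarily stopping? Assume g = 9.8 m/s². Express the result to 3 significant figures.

With I = 0.3MR², the ratio k = I/(MR²) is 0.3.
Since it rolls without slipping, ω = v/R and KE = ½Mv² + ½Iω² = ½(1+k)Mv² = (13/20)Mv².
Setting this equal to Mgh gives the vertical rise h = (1+k)v₀²/(2g) = 1.3×3.83²/(2×9.8) = 0.9729 m.
The distance along the slope is d = h/sinθ = 0.9729/sin28.8° ≈ 2.02 m.

d ≈ 2.02 m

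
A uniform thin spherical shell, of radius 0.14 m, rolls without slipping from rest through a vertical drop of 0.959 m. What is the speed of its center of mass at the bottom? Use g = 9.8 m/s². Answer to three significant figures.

v ≈ 3.36 m/s

With I = (2/3)MR², the ratio k = I/(MR²) is 2/3.
The rolling condition ω = v/R makes the rotational term ½I(v/R)² = ½kMv², so KE_total = ½(1+k)Mv² = (5/6)Mv².
Energy conservation: Mgh = (5/6)Mv², so v = √(2gh/(1+k)) = √(2 × 9.8 × 0.959 / 1.667) ≈ 3.36 m/s.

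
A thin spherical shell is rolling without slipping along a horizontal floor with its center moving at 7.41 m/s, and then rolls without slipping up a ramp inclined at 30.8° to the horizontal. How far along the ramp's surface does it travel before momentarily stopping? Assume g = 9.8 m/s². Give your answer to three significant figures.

Here I = (2/3)MR², so the shape factor k = I/(MR²) = 2/3.
The rolling condition ω = v/R makes the rotational term ½I(v/R)² = ½kMv², so KE_total = ½(1+k)Mv² = (5/6)Mv².
Setting this equal to Mgh gives the vertical rise h = (1+k)v₀²/(2g) = 1.667×7.41²/(2×9.8) = 4.669 m.
The distance along the slope is d = h/sinθ = 4.669/sin30.8° ≈ 9.12 m.

d ≈ 9.12 m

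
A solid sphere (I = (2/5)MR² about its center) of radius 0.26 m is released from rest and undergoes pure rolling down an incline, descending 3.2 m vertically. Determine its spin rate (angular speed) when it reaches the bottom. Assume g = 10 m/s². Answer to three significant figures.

Here I = (2/5)MR², so the shape factor k = I/(MR²) = 0.4.
Pure rolling means v = ωR; then KE = ½Mv² + ½I(v/R)² = ½(1+k)Mv² = (7/10)Mv².
Energy conservation Mgh = ½(1+k)Mv² gives v = √(2gh/(1+k)) = √(2 × 10 × 3.2 / 1.4) = 6.761 m/s.
Then ω = v/R = 6.761 / 0.26 ≈ 26.0 rad/s.

ω ≈ 26.0 rad/s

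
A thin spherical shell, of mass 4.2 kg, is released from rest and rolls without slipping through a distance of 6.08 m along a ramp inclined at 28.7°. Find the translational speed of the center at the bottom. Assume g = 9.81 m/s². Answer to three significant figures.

For this body I = (2/3)MR², i.e. k = I/(MR²) = 2/3.
The rolling condition ω = v/R makes the rotational term ½I(v/R)² = ½kMv², so KE_total = ½(1+k)Mv² = (5/6)Mv².
The vertical drop is h = L sinθ = 6.08 × sin28.7° = 2.92 m.
Energy conservation: Mgh = (5/6)Mv², so v = √(2gh/(1+k)) = √(2 × 9.81 × 2.92 / 1.667) ≈ 5.86 m/s.

v ≈ 5.86 m/s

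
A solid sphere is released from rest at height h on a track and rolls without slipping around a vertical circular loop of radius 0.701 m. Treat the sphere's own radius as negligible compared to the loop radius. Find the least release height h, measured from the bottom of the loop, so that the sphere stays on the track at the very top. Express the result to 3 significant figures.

With I = (2/5)MR², the ratio k = I/(MR²) is 0.4.
At the top, contact is just lost when gravity alone supplies the centripetal force: Mg = Mv_top²/r, i.e. v_top² = gr.
With ω = v/R, the kinetic energy at speed v is ½(1+k)Mv² = (7/10)Mv².
Energy conservation from release (height h) to the top (height 2r): Mgh = Mg(2r) + (7/10)M·gr.
Thus h_min = 2r + (1+k)r/2 = r(2 + 1.4/2) = 0.701 × 2.7 ≈ 1.89 m.

h_min ≈ 1.89 m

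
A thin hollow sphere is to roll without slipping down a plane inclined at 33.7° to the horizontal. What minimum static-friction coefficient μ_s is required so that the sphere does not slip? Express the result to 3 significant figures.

μ_min ≈ 0.267

For this body I = (2/3)MR², i.e. k = I/(MR²) = 2/3.
Translational: Mg sinθ − f = Ma. Rotational about the CM: fR = Iα = kMRa, so f = kMa.
These give a = g sinθ/(1+k) and the required friction f = kMg sinθ/(1+k).
The normal force is N = Mg cosθ, so μ_min = f/N = k tanθ/(1+k).
μ_min = (2/3) × tan33.7° / 1.667 ≈ 0.267.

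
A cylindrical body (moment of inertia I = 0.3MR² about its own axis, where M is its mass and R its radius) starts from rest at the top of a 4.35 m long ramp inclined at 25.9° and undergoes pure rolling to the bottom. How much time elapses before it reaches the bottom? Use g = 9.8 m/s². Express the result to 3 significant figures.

For this body I = 0.3MR², i.e. k = I/(MR²) = 0.3.
Newton's second law down the slope: Mg sinθ − f = Ma. The torque equation fR = Iα (with α = a/R) gives f = kMa.
Hence a = g sinθ/(1+k) = 9.8×sin25.9°/1.3 = 3.293 m/s².
Starting from rest, L = ½at², so t = √(2L/a) = √(2×4.35/3.293) ≈ 1.63 s.

t ≈ 1.63 s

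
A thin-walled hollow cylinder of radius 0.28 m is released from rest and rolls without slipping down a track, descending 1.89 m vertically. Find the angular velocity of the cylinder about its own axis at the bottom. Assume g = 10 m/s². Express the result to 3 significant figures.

ω ≈ 15.5 rad/s

For this body I = MR², i.e. k = I/(MR²) = 1.
Since it rolls without slipping, ω = v/R and KE = ½Mv² + ½Iω² = ½(1+k)Mv² = Mv².
Energy conservation Mgh = ½(1+k)Mv² gives v = √(2gh/(1+k)) = √(2 × 10 × 1.89 / 2) = 4.347 m/s.
Then ω = v/R = 4.347 / 0.28 ≈ 15.5 rad/s.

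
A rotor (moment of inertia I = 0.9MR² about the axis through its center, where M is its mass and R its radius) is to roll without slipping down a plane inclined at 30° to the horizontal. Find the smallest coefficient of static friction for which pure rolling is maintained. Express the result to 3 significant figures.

μ_min ≈ 0.273

For this body I = 0.9MR², i.e. k = I/(MR²) = 0.9.
Newton's second law down the slope: Mg sinθ − f = Ma. The torque equation fR = Iα (with α = a/R) gives f = kMa.
These give a = g sinθ/(1+k) and the required friction f = kMg sinθ/(1+k).
With N = Mg cosθ, the no-slip condition f ≤ μN gives μ_min = f/N = k tanθ/(1+k).
μ_min = 0.9 × tan30° / 1.9 ≈ 0.273.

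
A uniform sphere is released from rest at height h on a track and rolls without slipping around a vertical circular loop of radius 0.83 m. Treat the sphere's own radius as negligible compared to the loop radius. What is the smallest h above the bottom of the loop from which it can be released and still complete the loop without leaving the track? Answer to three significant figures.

Here I = (2/5)MR², so the shape factor k = I/(MR²) = 0.4.
At the top of the loop, the minimum-contact condition is Mg = Mv_top²/r, so v_top² = gr.
With ω = v/R, the kinetic energy at speed v is ½(1+k)Mv² = (7/10)Mv².
Energy conservation from release (height h) to the top (height 2r): Mgh = Mg(2r) + (7/10)M·gr.
Thus h_min = 2r + (1+k)r/2 = r(2 + 1.4/2) = 0.83 × 2.7 ≈ 2.24 m.

h_min ≈ 2.24 m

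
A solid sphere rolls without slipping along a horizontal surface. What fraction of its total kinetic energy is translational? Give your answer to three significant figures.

fraction ≈ 0.714

With I = (2/5)MR², the ratio k = I/(MR²) is 0.4.
With ω = v/R, KE_trans = ½Mv² and KE_rot = ½Iω² = ½kMv², so KE_total = ½(1+k)Mv².
The translational fraction is therefore 1/(1+k) = 1/1.4 ≈ 0.714.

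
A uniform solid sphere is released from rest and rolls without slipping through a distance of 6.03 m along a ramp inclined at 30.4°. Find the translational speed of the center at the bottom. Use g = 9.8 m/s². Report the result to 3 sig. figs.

v ≈ 6.54 m/s

With I = (2/5)MR², the ratio k = I/(MR²) is 0.4.
Rolling without slipping gives ω = v/R, so the total kinetic energy is ½Mv² + ½Iω² = ½(1+k)Mv² = (7/10)Mv².
The vertical drop is h = L sinθ = 6.03 × sin30.4° = 3.051 m.
Energy conservation: Mgh = (7/10)Mv², so v = √(2gh/(1+k)) = √(2 × 9.8 × 3.051 / 1.4) ≈ 6.54 m/s.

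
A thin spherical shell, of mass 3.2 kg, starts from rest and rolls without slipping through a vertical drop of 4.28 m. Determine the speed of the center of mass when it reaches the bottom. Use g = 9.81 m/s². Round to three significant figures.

With I = (2/3)MR², the ratio k = I/(MR²) is 2/3.
Since it rolls without slipping, ω = v/R and KE = ½Mv² + ½Iω² = ½(1+k)Mv² = (5/6)Mv².
Energy conservation: Mgh = (5/6)Mv², so v = √(2gh/(1+k)) = √(2 × 9.81 × 4.28 / 1.667) ≈ 7.10 m/s.

v ≈ 7.10 m/s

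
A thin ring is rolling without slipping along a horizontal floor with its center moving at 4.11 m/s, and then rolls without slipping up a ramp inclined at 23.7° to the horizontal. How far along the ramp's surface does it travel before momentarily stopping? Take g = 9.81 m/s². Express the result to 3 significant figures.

d ≈ 4.28 m

With I = MR², the ratio k = I/(MR²) is 1.
Rolling without slipping gives ω = v/R, so the total kinetic energy is ½Mv² + ½Iω² = ½(1+k)Mv² = Mv².
Setting this equal to Mgh gives the vertical rise h = (1+k)v₀²/(2g) = 2×4.11²/(2×9.81) = 1.722 m.
Along the incline, d = h/sinθ = 1.722/sin23.7° ≈ 4.28 m.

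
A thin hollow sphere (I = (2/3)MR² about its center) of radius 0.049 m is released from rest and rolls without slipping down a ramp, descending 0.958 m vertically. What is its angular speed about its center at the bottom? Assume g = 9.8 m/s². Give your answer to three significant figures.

ω ≈ 68.5 rad/s

The moment of inertia is (2/3)MR², giving k ≡ I/(MR²) = 2/3.
The rolling condition ω = v/R makes the rotational term ½I(v/R)² = ½kMv², so KE_total = ½(1+k)Mv² = (5/6)Mv².
Energy conservation Mgh = ½(1+k)Mv² gives v = √(2gh/(1+k)) = √(2 × 9.8 × 0.958 / 1.667) = 3.356 m/s.
Then ω = v/R = 3.356 / 0.049 ≈ 68.5 rad/s.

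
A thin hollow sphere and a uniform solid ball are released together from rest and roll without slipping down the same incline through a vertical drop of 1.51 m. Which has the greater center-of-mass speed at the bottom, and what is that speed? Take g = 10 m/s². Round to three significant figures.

the uniform solid ball, at v ≈ 4.64 m/s

For rolling without slipping, Mgh = ½(1+k)Mv² where k = I/(MR²), so v = √(2gh/(1+k)).
Thin hollow sphere: k = 2/3, giving v = √(2×10×1.51/1.667) = 4.257 m/s.
Uniform solid ball: k = 0.4, giving v = √(2×10×1.51/1.4) = 4.645 m/s.
The smaller k wins: the uniform solid ball, at ≈ 4.64 m/s.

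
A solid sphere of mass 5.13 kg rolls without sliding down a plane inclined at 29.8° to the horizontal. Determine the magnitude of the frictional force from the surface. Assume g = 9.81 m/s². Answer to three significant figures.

The moment of inertia is (2/5)MR², giving k ≡ I/(MR²) = 0.4.
Along the incline Mg sinθ − f = Ma, and torque about the center fR = Iα = kMR²(a/R) gives f = kMa.
Combining, a = g sinθ/(1+k) and f = kMa = kMg sinθ/(1+k).
f = 0.4 × 5.13 × 9.81 × sin29.8° / 1.4 ≈ 7.15 N.

f ≈ 7.15 N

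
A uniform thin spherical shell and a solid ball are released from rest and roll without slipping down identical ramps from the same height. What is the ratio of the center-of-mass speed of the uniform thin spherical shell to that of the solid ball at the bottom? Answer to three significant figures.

v_ratio ≈ 0.917

Each satisfies Mgh = ½(1+k)Mv² with k = I/(MR²), so v ∝ 1/√(1+k).
For the uniform thin spherical shell k = 2/3; for the solid ball k = 0.4.
v₁/v₂ = √((1+k₂)/(1+k₁)) = √(1.4/1.667) ≈ 0.917.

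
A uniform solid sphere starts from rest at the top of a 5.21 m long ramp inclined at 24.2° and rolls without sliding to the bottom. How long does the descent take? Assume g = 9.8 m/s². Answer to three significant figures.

For this body I = (2/5)MR², i.e. k = I/(MR²) = 0.4.
Along the incline Mg sinθ − f = Ma, and torque about the center fR = Iα = kMR²(a/R) gives f = kMa.
Hence a = g sinθ/(1+k) = 9.8×sin24.2°/1.4 = 2.869 m/s².
With constant a from rest, t = √(2L/a) = √(2·5.21/2.869) ≈ 1.91 s.

t ≈ 1.91 s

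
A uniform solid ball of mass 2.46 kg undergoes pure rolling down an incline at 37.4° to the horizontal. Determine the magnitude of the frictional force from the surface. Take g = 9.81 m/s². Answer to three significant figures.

For this body I = (2/5)MR², i.e. k = I/(MR²) = 0.4.
Newton's second law down the slope: Mg sinθ − f = Ma. The torque equation fR = Iα (with α = a/R) gives f = kMa.
Combining, a = g sinθ/(1+k) and f = kMa = kMg sinθ/(1+k).
f = 0.4 × 2.46 × 9.81 × sin37.4° / 1.4 ≈ 4.19 N.

f ≈ 4.19 N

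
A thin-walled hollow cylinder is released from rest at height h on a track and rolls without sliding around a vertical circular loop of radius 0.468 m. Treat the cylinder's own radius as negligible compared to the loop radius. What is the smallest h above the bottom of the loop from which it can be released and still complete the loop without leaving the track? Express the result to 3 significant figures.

h_min ≈ 1.40 m

For this body I = MR², i.e. k = I/(MR²) = 1.
At the top, contact is just lost when gravity alone supplies the centripetal force: Mg = Mv_top²/r, i.e. v_top² = gr.
With ω = v/R, the kinetic energy at speed v is ½(1+k)Mv² = Mv².
Energy conservation from release (height h) to the top (height 2r): Mgh = Mg(2r) + M·gr.
Thus h_min = 2r + (1+k)r/2 = r(2 + 2/2) = 0.468 × 3 ≈ 1.40 m.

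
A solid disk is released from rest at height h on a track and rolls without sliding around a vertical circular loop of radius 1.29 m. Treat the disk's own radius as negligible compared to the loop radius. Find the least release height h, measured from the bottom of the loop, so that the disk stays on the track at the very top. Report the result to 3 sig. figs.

h_min ≈ 3.55 m

With I = (1/2)MR², the ratio k = I/(MR²) is 0.5.
At the top, contact is just lost when gravity alone supplies the centripetal force: Mg = Mv_top²/r, i.e. v_top² = gr.
With ω = v/R, the kinetic energy at speed v is ½(1+k)Mv² = (3/4)Mv².
Energy conservation from release (height h) to the top (height 2r): Mgh = Mg(2r) + (3/4)M·gr.
Thus h_min = 2r + (1+k)r/2 = r(2 + 1.5/2) = 1.29 × 2.75 ≈ 3.55 m.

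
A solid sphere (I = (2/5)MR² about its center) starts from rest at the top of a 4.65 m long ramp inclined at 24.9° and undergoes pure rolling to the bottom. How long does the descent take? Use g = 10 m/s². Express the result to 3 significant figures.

The moment of inertia is (2/5)MR², giving k ≡ I/(MR²) = 0.4.
Translational: Mg sinθ − f = Ma. Rotational about the CM: fR = Iα = kMRa, so f = kMa.
Hence a = g sinθ/(1+k) = 10×sin24.9°/1.4 = 3.007 m/s².
With constant a from rest, t = √(2L/a) = √(2·4.65/3.007) ≈ 1.76 s.

t ≈ 1.76 s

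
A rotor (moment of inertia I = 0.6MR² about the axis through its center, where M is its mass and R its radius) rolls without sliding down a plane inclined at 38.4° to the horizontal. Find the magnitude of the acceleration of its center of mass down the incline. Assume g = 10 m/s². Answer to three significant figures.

a ≈ 3.88 m/s²

For this body I = 0.6MR², i.e. k = I/(MR²) = 0.6.
Newton's second law down the slope: Mg sinθ − f = Ma. The torque equation fR = Iα (with α = a/R) gives f = kMa.
Eliminating f: Mg sinθ = (1+k)Ma, so a = g sinθ/(1+k) = 10 × sin38.4° / 1.6 ≈ 3.88 m/s².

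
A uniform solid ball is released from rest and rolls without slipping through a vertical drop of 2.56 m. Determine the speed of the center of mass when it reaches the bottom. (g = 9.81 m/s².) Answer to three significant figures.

v ≈ 5.99 m/s

For this body I = (2/5)MR², i.e. k = I/(MR²) = 0.4.
Pure rolling means v = ωR; then KE = ½Mv² + ½I(v/R)² = ½(1+k)Mv² = (7/10)Mv².
Energy conservation: Mgh = (7/10)Mv², so v = √(2gh/(1+k)) = √(2 × 9.81 × 2.56 / 1.4) ≈ 5.99 m/s.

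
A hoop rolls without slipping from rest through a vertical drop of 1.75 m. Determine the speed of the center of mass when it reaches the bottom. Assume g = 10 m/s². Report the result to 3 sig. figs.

The moment of inertia is MR², giving k ≡ I/(MR²) = 1.
Rolling without slipping gives ω = v/R, so the total kinetic energy is ½Mv² + ½Iω² = ½(1+k)Mv² = Mv².
Setting Mgh = Mv² gives v = √(2gh/(1+k)) = √(2·10·1.75/2) ≈ 4.18 m/s.

v ≈ 4.18 m/s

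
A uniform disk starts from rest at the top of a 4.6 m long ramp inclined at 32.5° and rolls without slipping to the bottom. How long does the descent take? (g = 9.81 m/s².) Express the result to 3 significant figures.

Here I = (1/2)MR², so the shape factor k = I/(MR²) = 0.5.
Along the incline Mg sinθ − f = Ma, and torque about the center fR = Iα = kMR²(a/R) gives f = kMa.
Hence a = g sinθ/(1+k) = 9.81×sin32.5°/1.5 = 3.514 m/s².
With constant a from rest, t = √(2L/a) = √(2·4.6/3.514) ≈ 1.62 s.

t ≈ 1.62 s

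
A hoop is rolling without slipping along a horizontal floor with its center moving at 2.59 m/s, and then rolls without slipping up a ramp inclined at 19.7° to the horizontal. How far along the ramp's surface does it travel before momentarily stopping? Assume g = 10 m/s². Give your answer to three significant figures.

Here I = MR², so the shape factor k = I/(MR²) = 1.
Pure rolling means v = ωR; then KE = ½Mv² + ½I(v/R)² = ½(1+k)Mv² = Mv².
Setting this equal to Mgh gives the vertical rise h = (1+k)v₀²/(2g) = 2×2.59²/(2×10) = 0.6708 m.
The distance along the slope is d = h/sinθ = 0.6708/sin19.7° ≈ 1.99 m.

d ≈ 1.99 m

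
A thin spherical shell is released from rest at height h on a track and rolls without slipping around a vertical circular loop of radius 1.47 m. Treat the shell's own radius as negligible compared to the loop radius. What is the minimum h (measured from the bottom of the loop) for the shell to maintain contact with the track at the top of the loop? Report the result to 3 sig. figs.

The moment of inertia is (2/3)MR², giving k ≡ I/(MR²) = 2/3.
At the top, contact is just lost when gravity alone supplies the centripetal force: Mg = Mv_top²/r, i.e. v_top² = gr.
With ω = v/R, the kinetic energy at speed v is ½(1+k)Mv² = (5/6)Mv².
Energy conservation from release (height h) to the top (height 2r): Mgh = Mg(2r) + (5/6)M·gr.
Thus h_min = 2r + (1+k)r/2 = r(2 + 1.667/2) = 1.47 × 2.833 ≈ 4.17 m.

h_min ≈ 4.17 m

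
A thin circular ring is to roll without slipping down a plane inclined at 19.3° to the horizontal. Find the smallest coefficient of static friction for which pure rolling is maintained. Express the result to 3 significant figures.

Here I = MR², so the shape factor k = I/(MR²) = 1.
Translational: Mg sinθ − f = Ma. Rotational about the CM: fR = Iα = kMRa, so f = kMa.
These give a = g sinθ/(1+k) and the required friction f = kMg sinθ/(1+k).
The normal force is N = Mg cosθ, so μ_min = f/N = k tanθ/(1+k).
μ_min = 1 × tan19.3° / 2 ≈ 0.175.

μ_min ≈ 0.175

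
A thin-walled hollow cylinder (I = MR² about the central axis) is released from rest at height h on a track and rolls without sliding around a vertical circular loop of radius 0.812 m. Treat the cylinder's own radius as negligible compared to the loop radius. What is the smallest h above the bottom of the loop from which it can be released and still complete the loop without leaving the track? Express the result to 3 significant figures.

With I = MR², the ratio k = I/(MR²) is 1.
At the top, contact is just lost when gravity alone supplies the centripetal force: Mg = Mv_top²/r, i.e. v_top² = gr.
With ω = v/R, the kinetic energy at speed v is ½(1+k)Mv² = Mv².
Energy conservation from release (height h) to the top (height 2r): Mgh = Mg(2r) + M·gr.
Thus h_min = 2r + (1+k)r/2 = r(2 + 2/2) = 0.812 × 3 ≈ 2.44 m.

h_min ≈ 2.44 m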